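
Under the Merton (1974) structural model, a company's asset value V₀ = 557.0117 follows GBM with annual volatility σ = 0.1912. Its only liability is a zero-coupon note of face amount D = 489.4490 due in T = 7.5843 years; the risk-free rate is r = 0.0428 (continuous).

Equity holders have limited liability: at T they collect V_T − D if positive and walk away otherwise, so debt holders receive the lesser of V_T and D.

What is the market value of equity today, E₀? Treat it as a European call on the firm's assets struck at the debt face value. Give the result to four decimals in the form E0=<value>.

d₁ = [ln(V₀/D) + (r + σ²/2)T] / (σ√T)
   = [ln(557.0117/489.4490) + (0.0428 + 0.5·0.1912²)·7.5843] / (0.1912·√7.5843)
   = [0.129306 + 0.463239] / 0.526557 = 1.125320
d₂ = d₁ − σ√T = 1.125320 − 0.526557 = 0.598762
N(d₁) = 0.869773,  N(d₂) = 0.725334,  e^(−rT) = 0.722811
E₀ = V₀·N(d₁) − D·e^(−rT)·N(d₂)
   = 557.0117·0.869773 − 489.4490·0.722811·0.725334 = 227.865849

E0=227.8658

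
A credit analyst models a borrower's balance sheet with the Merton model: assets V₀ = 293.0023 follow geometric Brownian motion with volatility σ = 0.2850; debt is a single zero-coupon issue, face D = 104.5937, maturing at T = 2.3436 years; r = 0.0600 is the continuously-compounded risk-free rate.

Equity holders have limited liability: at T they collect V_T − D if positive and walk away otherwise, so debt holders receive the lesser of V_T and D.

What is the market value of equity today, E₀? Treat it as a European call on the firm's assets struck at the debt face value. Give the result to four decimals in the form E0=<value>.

d₁ = [ln(V₀/D) + (r + σ²/2)T] / (σ√T)
   = [ln(293.0023/104.5937) + (0.0600 + 0.5·0.2850²)·2.3436] / (0.2850·√2.3436)
   = [1.030097 + 0.235795] / 0.436301 = 2.901418
d₂ = d₁ − σ√T = 2.901418 − 0.436301 = 2.465116
N(d₁) = 0.998143,  N(d₂) = 0.993152,  e^(−rT) = 0.868823
E₀ = V₀·N(d₁) − D·e^(−rT)·N(d₂)
   = 293.0023·0.998143 − 104.5937·0.868823·0.993152 = 202.207022

E0=202.2070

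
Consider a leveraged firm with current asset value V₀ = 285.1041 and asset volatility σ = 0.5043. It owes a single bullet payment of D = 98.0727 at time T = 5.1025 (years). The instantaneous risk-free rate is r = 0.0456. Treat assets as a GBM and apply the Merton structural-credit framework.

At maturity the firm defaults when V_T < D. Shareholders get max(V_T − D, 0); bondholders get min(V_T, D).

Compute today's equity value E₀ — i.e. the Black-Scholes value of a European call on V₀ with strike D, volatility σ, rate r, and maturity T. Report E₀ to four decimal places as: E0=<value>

E0=217.0249

d₁ = [ln(V₀/D) + (r + σ²/2)T] / (σ√T)
   = [ln(285.1041/98.0727) + (0.0456 + 0.5·0.5043²)·5.1025] / (0.5043·√5.1025)
   = [1.067145 + 0.881504] / 1.139149 = 1.710619
d₂ = d₁ − σ√T = 1.710619 − 1.139149 = 0.571470
N(d₁) = 0.956424,  N(d₂) = 0.716159,  e^(−rT) = 0.792412
E₀ = V₀·N(d₁) − D·e^(−rT)·N(d₂)
   = 285.1041·0.956424 − 98.0727·0.792412·0.716159 = 217.024881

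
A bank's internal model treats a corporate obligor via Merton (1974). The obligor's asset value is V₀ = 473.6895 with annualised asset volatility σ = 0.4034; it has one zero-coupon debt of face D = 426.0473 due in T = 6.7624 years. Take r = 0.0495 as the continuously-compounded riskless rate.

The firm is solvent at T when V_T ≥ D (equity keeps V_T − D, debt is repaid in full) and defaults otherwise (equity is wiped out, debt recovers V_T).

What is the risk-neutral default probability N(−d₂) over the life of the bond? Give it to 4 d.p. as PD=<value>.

PD=0.5416

d₁ = [ln(V₀/D) + (r + σ²/2)T] / (σ√T)
   = [ln(473.6895/426.0473) + (0.0495 + 0.5·0.4034²)·6.7624] / (0.4034·√6.7624)
   = [0.106002 + 0.884967] / 1.049026 = 0.944656
d₂ = d₁ − σ√T = 0.944656 − 1.049026 = -0.104371
risk-neutral PD = N(−d₂) = N(0.104371) = 0.541562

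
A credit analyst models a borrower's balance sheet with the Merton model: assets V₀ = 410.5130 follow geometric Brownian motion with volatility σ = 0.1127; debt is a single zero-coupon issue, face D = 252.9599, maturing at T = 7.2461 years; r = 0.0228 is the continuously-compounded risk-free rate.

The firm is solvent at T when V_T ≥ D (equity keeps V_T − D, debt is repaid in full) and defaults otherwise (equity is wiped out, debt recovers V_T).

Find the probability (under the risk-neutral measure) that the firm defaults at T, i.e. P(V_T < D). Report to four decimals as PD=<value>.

d₁ = [ln(V₀/D) + (r + σ²/2)T] / (σ√T)
   = [ln(410.5130/252.9599) + (0.0228 + 0.5·0.1127²)·7.2461] / (0.1127·√7.2461)
   = [0.484177 + 0.211228] / 0.303372 = 2.292249
d₂ = d₁ − σ√T = 2.292249 − 0.303372 = 1.988877
risk-neutral PD = N(−d₂) = N(-1.988877) = 0.023357

PD=0.0234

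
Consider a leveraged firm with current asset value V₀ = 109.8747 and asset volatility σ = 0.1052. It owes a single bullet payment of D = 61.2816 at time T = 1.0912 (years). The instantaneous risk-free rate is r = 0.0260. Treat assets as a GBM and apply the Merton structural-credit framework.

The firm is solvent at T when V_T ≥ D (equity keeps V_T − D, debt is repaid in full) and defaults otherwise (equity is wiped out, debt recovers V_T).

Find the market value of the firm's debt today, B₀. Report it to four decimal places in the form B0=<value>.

d₁ = [ln(V₀/D) + (r + σ²/2)T] / (σ√T)
   = [ln(109.8747/61.2816) + (0.0260 + 0.5·0.1052²)·1.0912] / (0.1052·√1.0912)
   = [0.583861 + 0.034409] / 0.109892 = 5.626140
d₂ = d₁ − σ√T = 5.626140 − 0.109892 = 5.516247
N(d₁) = 1.000000,  N(d₂) = 1.000000,  e^(−rT) = 0.972027
E₀ = V₀·N(d₁) − D·e^(−rT)·N(d₂)
   = 109.8747·1.000000 − 61.2816·0.972027·1.000000 = 50.307301
B₀ = V₀ − E₀ = 109.8747 − 50.307301 = 59.567399

B0=59.5674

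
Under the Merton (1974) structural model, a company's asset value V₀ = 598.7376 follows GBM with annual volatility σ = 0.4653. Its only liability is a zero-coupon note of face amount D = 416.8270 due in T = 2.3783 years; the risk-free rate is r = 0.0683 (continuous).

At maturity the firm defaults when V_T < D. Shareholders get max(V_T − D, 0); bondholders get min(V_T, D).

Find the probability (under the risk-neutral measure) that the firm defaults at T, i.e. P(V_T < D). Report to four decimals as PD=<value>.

PD=0.3548

d₁ = [ln(V₀/D) + (r + σ²/2)T] / (σ√T)
   = [ln(598.7376/416.8270) + (0.0683 + 0.5·0.4653²)·2.3783] / (0.4653·√2.3783)
   = [0.362152 + 0.419894] / 0.717573 = 1.089848
d₂ = d₁ − σ√T = 1.089848 − 0.717573 = 0.372274
risk-neutral PD = N(−d₂) = N(-0.372274) = 0.354844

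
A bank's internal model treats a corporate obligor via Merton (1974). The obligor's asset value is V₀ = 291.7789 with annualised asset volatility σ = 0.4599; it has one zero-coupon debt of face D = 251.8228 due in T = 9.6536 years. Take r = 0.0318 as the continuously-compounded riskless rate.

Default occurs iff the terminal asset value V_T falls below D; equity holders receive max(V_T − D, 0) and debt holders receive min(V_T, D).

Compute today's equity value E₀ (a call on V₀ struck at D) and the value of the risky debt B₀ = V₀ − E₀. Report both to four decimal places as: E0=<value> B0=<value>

E0=183.6642 B0=108.1147

d₁ = [ln(V₀/D) + (r + σ²/2)T] / (σ√T)
   = [ln(291.7789/251.8228) + (0.0318 + 0.5·0.4599²)·9.6536] / (0.4599·√9.6536)
   = [0.147271 + 1.327891] / 1.428920 = 1.032361
d₂ = d₁ − σ√T = 1.032361 − 1.428920 = -0.396559
N(d₁) = 0.849049,  N(d₂) = 0.345846,  e^(−rT) = 0.735662
E₀ = V₀·N(d₁) − D·e^(−rT)·N(d₂)
   = 291.7789·0.849049 − 251.8228·0.735662·0.345846 = 183.664192
B₀ = V₀ − E₀ = 291.7789 − 183.664192 = 108.114708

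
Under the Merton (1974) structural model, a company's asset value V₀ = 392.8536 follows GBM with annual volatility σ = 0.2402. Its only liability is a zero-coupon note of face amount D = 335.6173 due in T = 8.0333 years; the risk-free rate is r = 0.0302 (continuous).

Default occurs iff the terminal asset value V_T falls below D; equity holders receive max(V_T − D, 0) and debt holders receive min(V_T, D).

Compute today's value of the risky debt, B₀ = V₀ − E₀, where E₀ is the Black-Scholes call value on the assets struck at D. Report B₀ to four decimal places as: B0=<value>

d₁ = [ln(V₀/D) + (r + σ²/2)T] / (σ√T)
   = [ln(392.8536/335.6173) + (0.0302 + 0.5·0.2402²)·8.0333] / (0.2402·√8.0333)
   = [0.157466 + 0.474350] / 0.680801 = 0.928048
d₂ = d₁ − σ√T = 0.928048 − 0.680801 = 0.247248
N(d₁) = 0.823309,  N(d₂) = 0.597642,  e^(−rT) = 0.784581
E₀ = V₀·N(d₁) − D·e^(−rT)·N(d₂)
   = 392.8536·0.823309 − 335.6173·0.784581·0.597642 = 166.069447
B₀ = V₀ − E₀ = 392.8536 − 166.069447 = 226.784153

B0=226.7842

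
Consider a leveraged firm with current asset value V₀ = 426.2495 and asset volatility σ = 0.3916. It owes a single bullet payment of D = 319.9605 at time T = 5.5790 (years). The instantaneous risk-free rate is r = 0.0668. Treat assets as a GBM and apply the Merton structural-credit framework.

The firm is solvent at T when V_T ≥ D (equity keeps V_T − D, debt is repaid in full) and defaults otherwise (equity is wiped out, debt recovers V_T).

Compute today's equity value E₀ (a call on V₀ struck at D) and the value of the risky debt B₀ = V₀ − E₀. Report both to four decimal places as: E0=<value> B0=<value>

d₁ = [ln(V₀/D) + (r + σ²/2)T] / (σ√T)
   = [ln(426.2495/319.9605) + (0.0668 + 0.5·0.3916²)·5.5790] / (0.3916·√5.5790)
   = [0.286827 + 0.800449] / 0.924956 = 1.175490
d₂ = d₁ − σ√T = 1.175490 − 0.924956 = 0.250534
N(d₁) = 0.880101,  N(d₂) = 0.598913,  e^(−rT) = 0.688888
E₀ = V₀·N(d₁) − D·e^(−rT)·N(d₂)
   = 426.2495·0.880101 − 319.9605·0.688888·0.598913 = 243.131968
B₀ = V₀ − E₀ = 426.2495 − 243.131968 = 183.117532

E0=243.1320 B0=183.1175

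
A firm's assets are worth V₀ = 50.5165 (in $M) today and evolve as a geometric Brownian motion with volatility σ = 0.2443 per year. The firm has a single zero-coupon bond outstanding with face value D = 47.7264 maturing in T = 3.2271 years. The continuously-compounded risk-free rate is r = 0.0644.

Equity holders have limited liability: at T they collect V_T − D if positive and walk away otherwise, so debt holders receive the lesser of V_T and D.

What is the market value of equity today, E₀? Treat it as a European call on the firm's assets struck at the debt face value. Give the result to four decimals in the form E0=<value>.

E0=14.9640

d₁ = [ln(V₀/D) + (r + σ²/2)T] / (σ√T)
   = [ln(50.5165/47.7264) + (0.0644 + 0.5·0.2443²)·3.2271] / (0.2443·√3.2271)
   = [0.056815 + 0.304126] / 0.438864 = 0.822445
d₂ = d₁ − σ√T = 0.822445 − 0.438864 = 0.383581
N(d₁) = 0.794588,  N(d₂) = 0.649356,  e^(−rT) = 0.812349
E₀ = V₀·N(d₁) − D·e^(−rT)·N(d₂)
   = 50.5165·0.794588 − 47.7264·0.812349·0.649356 = 14.963977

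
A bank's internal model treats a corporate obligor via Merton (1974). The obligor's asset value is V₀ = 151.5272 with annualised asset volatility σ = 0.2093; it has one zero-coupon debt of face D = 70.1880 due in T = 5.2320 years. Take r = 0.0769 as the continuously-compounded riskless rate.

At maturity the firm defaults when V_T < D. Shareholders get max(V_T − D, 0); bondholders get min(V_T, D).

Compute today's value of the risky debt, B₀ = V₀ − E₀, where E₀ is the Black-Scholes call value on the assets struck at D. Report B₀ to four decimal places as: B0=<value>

B0=46.8457

d₁ = [ln(V₀/D) + (r + σ²/2)T] / (σ√T)
   = [ln(151.5272/70.1880) + (0.0769 + 0.5·0.2093²)·5.2320] / (0.2093·√5.2320)
   = [0.769588 + 0.516939] / 0.478744 = 2.687297
d₂ = d₁ − σ√T = 2.687297 − 0.478744 = 2.208553
N(d₁) = 0.996398,  N(d₂) = 0.986397,  e^(−rT) = 0.668753
E₀ = V₀·N(d₁) − D·e^(−rT)·N(d₂)
   = 151.5272·0.996398 − 70.1880·0.668753·0.986397 = 104.681529
B₀ = V₀ − E₀ = 151.5272 − 104.681529 = 46.845671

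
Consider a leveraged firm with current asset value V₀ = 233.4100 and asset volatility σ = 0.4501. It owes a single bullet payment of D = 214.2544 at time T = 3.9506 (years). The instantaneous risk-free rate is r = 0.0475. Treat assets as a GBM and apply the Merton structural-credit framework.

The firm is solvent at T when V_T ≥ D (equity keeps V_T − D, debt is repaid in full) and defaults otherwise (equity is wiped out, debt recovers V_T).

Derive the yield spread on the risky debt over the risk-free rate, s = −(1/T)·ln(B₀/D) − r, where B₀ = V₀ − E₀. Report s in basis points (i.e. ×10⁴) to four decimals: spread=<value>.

spread=760.9670

d₁ = [ln(V₀/D) + (r + σ²/2)T] / (σ√T)
   = [ln(233.4100/214.2544) + (0.0475 + 0.5·0.4501²)·3.9506] / (0.4501·√3.9506)
   = [0.085632 + 0.587830] / 0.894624 = 0.752788
d₂ = d₁ − σ√T = 0.752788 − 0.894624 = -0.141836
N(d₁) = 0.774211,  N(d₂) = 0.443605,  e^(−rT) = 0.828902
E₀ = V₀·N(d₁) − D·e^(−rT)·N(d₂)
   = 233.4100·0.774211 − 214.2544·0.828902·0.443605 = 101.926292
B₀ = V₀ − E₀ = 233.4100 − 101.926292 = 131.483708
spread = −(1/T)·ln(B₀/D) − r = −(1/3.9506)·ln(131.483708/214.2544) − 0.0475 = 0.07609670
in basis points: 0.07609670 × 10⁴ = 760.9670 bp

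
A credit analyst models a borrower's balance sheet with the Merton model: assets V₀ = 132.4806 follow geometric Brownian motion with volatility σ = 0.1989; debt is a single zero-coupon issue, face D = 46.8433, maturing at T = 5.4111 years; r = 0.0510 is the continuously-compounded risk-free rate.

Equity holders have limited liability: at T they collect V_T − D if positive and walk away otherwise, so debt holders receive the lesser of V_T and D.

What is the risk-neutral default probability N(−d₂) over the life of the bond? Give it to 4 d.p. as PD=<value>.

PD=0.0045

d₁ = [ln(V₀/D) + (r + σ²/2)T] / (σ√T)
   = [ln(132.4806/46.8433) + (0.0510 + 0.5·0.1989²)·5.4111] / (0.1989·√5.4111)
   = [1.039628 + 0.383001] / 0.462677 = 3.074781
d₂ = d₁ − σ√T = 3.074781 − 0.462677 = 2.612104
risk-neutral PD = N(−d₂) = N(-2.612104) = 0.004499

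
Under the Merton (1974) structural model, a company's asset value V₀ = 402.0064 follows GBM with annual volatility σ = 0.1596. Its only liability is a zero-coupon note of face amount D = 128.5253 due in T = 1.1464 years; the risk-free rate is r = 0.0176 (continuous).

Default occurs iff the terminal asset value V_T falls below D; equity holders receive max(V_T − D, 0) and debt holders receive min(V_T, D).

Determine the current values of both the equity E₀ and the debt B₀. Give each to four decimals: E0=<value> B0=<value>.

d₁ = [ln(V₀/D) + (r + σ²/2)T] / (σ√T)
   = [ln(402.0064/128.5253) + (0.0176 + 0.5·0.1596²)·1.1464] / (0.1596·√1.1464)
   = [1.140342 + 0.034777] / 0.170884 = 6.876716
d₂ = d₁ − σ√T = 6.876716 − 0.170884 = 6.705832
N(d₁) = 1.000000,  N(d₂) = 1.000000,  e^(−rT) = 0.980026
E₀ = V₀·N(d₁) − D·e^(−rT)·N(d₂)
   = 402.0064·1.000000 − 128.5253·0.980026·1.000000 = 276.048323
B₀ = V₀ − E₀ = 402.0064 − 276.048323 = 125.958077

E0=276.0483 B0=125.9581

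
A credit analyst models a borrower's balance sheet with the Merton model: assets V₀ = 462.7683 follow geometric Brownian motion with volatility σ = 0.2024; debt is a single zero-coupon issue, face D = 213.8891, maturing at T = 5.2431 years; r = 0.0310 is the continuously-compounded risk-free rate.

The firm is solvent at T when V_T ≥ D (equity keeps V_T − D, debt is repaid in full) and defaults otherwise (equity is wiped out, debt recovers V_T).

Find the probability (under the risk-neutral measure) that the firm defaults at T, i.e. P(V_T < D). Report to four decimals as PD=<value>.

PD=0.0372

d₁ = [ln(V₀/D) + (r + σ²/2)T] / (σ√T)
   = [ln(462.7683/213.8891) + (0.0310 + 0.5·0.2024²)·5.2431] / (0.2024·√5.2431)
   = [0.771769 + 0.269930] / 0.463452 = 2.247696
d₂ = d₁ − σ√T = 2.247696 − 0.463452 = 1.784244
risk-neutral PD = N(−d₂) = N(-1.784244) = 0.037192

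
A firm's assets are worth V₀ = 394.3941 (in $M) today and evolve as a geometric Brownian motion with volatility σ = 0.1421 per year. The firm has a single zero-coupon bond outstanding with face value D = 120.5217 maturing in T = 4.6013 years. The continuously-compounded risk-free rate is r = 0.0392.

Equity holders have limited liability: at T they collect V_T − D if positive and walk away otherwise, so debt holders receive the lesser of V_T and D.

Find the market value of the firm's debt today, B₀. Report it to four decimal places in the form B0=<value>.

d₁ = [ln(V₀/D) + (r + σ²/2)T] / (σ√T)
   = [ln(394.3941/120.5217) + (0.0392 + 0.5·0.1421²)·4.6013] / (0.1421·√4.6013)
   = [1.185521 + 0.226827] / 0.304814 = 4.633479
d₂ = d₁ − σ√T = 4.633479 − 0.304814 = 4.328665
N(d₁) = 0.999998,  N(d₂) = 0.999992,  e^(−rT) = 0.834960
E₀ = V₀·N(d₁) − D·e^(−rT)·N(d₂)
   = 394.3941·0.999998 − 120.5217·0.834960·0.999992 = 293.763297
B₀ = V₀ − E₀ = 394.3941 − 293.763297 = 100.630803

B0=100.6308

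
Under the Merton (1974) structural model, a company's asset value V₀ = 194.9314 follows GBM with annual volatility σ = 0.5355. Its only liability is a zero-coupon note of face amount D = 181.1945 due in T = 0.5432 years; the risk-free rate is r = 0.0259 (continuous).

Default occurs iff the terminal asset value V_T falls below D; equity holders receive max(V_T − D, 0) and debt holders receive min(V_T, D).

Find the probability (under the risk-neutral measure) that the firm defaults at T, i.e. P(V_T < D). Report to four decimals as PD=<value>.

d₁ = [ln(V₀/D) + (r + σ²/2)T] / (σ√T)
   = [ln(194.9314/181.1945) + (0.0259 + 0.5·0.5355²)·0.5432] / (0.5355·√0.5432)
   = [0.073077 + 0.091953] / 0.394675 = 0.418141
d₂ = d₁ − σ√T = 0.418141 − 0.394675 = 0.023466
risk-neutral PD = N(−d₂) = N(-0.023466) = 0.490639

PD=0.4906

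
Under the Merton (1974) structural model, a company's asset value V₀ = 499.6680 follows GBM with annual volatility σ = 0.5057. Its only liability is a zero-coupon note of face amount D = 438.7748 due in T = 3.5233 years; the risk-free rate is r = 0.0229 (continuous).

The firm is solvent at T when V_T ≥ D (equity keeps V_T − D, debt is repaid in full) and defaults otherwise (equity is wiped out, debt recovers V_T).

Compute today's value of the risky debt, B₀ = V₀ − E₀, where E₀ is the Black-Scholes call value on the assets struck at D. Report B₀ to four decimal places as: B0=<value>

d₁ = [ln(V₀/D) + (r + σ²/2)T] / (σ√T)
   = [ln(499.6680/438.7748) + (0.0229 + 0.5·0.5057²)·3.5233] / (0.5057·√3.5233)
   = [0.129958 + 0.531195] / 0.949222 = 0.696520
d₂ = d₁ − σ√T = 0.696520 − 0.949222 = -0.252702
N(d₁) = 0.756948,  N(d₂) = 0.400249,  e^(−rT) = 0.922486
E₀ = V₀·N(d₁) − D·e^(−rT)·N(d₂)
   = 499.6680·0.756948 − 438.7748·0.922486·0.400249 = 216.216621
B₀ = V₀ − E₀ = 499.6680 − 216.216621 = 283.451379

B0=283.4514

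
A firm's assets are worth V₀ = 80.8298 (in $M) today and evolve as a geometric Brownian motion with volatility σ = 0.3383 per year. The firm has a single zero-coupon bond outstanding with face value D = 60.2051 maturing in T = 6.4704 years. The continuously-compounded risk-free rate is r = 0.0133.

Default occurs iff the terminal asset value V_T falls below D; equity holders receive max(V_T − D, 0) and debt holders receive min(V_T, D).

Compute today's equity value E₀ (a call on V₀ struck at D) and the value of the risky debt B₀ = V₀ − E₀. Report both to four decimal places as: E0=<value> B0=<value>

E0=37.4694 B0=43.3604

d₁ = [ln(V₀/D) + (r + σ²/2)T] / (σ√T)
   = [ln(80.8298/60.2051) + (0.0133 + 0.5·0.3383²)·6.4704] / (0.3383·√6.4704)
   = [0.294589 + 0.456315] / 0.860533 = 0.872603
d₂ = d₁ − σ√T = 0.872603 − 0.860533 = 0.012070
N(d₁) = 0.808560,  N(d₂) = 0.504815,  e^(−rT) = 0.917543
E₀ = V₀·N(d₁) − D·e^(−rT)·N(d₂)
   = 80.8298·0.808560 − 60.2051·0.917543·0.504815 = 37.469403
B₀ = V₀ − E₀ = 80.8298 − 37.469403 = 43.360397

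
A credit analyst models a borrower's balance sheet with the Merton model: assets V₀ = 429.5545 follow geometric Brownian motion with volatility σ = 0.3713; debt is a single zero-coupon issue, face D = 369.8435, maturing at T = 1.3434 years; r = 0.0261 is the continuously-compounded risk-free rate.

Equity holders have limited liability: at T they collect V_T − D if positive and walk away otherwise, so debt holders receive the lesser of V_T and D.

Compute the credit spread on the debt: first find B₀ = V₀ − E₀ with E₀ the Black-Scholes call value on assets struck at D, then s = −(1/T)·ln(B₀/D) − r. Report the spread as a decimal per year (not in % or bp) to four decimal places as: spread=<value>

d₁ = [ln(V₀/D) + (r + σ²/2)T] / (σ√T)
   = [ln(429.5545/369.8435) + (0.0261 + 0.5·0.3713²)·1.3434] / (0.3713·√1.3434)
   = [0.149669 + 0.127666] / 0.430356 = 0.644431
d₂ = d₁ − σ√T = 0.644431 − 0.430356 = 0.214075
N(d₁) = 0.740352,  N(d₂) = 0.584756,  e^(−rT) = 0.965545
E₀ = V₀·N(d₁) − D·e^(−rT)·N(d₂)
   = 429.5545·0.740352 − 369.8435·0.965545·0.584756 = 109.204955
B₀ = V₀ − E₀ = 429.5545 − 109.204955 = 320.349545
spread = −(1/T)·ln(B₀/D) − r = −(1/1.3434)·ln(320.349545/369.8435) − 0.0261 = 0.08084299

spread=0.0808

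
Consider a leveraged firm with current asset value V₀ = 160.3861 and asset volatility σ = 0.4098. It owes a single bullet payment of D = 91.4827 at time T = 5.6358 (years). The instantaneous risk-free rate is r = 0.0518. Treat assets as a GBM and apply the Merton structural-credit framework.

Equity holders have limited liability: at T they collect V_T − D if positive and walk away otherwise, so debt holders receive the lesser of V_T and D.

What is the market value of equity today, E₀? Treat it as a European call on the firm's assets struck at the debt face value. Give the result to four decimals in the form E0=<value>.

d₁ = [ln(V₀/D) + (r + σ²/2)T] / (σ√T)
   = [ln(160.3861/91.4827) + (0.0518 + 0.5·0.4098²)·5.6358] / (0.4098·√5.6358)
   = [0.561434 + 0.765161] / 0.972859 = 1.363606
d₂ = d₁ − σ√T = 1.363606 − 0.972859 = 0.390747
N(d₁) = 0.913654,  N(d₂) = 0.652008,  e^(−rT) = 0.746817
E₀ = V₀·N(d₁) − D·e^(−rT)·N(d₂)
   = 160.3861·0.913654 − 91.4827·0.746817·0.652008 = 101.991672

E0=101.9917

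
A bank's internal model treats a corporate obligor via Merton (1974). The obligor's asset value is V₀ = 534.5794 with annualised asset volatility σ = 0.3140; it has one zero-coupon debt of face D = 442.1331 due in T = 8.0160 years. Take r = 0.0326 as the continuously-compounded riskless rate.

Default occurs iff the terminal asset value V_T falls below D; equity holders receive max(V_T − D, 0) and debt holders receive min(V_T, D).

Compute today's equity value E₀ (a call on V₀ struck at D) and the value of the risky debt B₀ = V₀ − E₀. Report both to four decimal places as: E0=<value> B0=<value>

E0=264.6298 B0=269.9496

d₁ = [ln(V₀/D) + (r + σ²/2)T] / (σ√T)
   = [ln(534.5794/442.1331) + (0.0326 + 0.5·0.3140²)·8.0160] / (0.3140·√8.0160)
   = [0.189869 + 0.656494] / 0.889014 = 0.952025
d₂ = d₁ − σ√T = 0.952025 − 0.889014 = 0.063012
N(d₁) = 0.829458,  N(d₂) = 0.525121,  e^(−rT) = 0.770033
E₀ = V₀·N(d₁) − D·e^(−rT)·N(d₂)
   = 534.5794·0.829458 − 442.1331·0.770033·0.525121 = 264.629792
B₀ = V₀ − E₀ = 534.5794 − 264.629792 = 269.949608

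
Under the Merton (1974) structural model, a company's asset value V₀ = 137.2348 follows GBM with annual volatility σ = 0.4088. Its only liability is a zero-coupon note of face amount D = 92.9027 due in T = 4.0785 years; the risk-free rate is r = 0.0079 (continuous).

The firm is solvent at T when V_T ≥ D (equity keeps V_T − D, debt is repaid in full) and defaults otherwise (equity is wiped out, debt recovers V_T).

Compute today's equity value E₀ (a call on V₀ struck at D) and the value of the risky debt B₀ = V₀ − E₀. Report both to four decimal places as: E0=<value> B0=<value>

E0=64.3375 B0=72.8973

d₁ = [ln(V₀/D) + (r + σ²/2)T] / (σ√T)
   = [ln(137.2348/92.9027) + (0.0079 + 0.5·0.4088²)·4.0785] / (0.4088·√4.0785)
   = [0.390141 + 0.373014] / 0.825584 = 0.924382
d₂ = d₁ − σ√T = 0.924382 − 0.825584 = 0.098799
N(d₁) = 0.822356,  N(d₂) = 0.539351,  e^(−rT) = 0.968293
E₀ = V₀·N(d₁) − D·e^(−rT)·N(d₂)
   = 137.2348·0.822356 − 92.9027·0.968293·0.539351 = 64.337482
B₀ = V₀ − E₀ = 137.2348 − 64.337482 = 72.897318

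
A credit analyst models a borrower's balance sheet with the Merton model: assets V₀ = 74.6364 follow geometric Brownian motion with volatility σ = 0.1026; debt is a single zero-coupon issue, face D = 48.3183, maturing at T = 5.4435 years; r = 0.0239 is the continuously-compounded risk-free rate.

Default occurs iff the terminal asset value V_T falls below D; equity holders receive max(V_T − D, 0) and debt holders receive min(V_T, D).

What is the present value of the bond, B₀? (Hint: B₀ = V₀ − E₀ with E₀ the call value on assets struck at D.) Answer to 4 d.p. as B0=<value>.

B0=42.3828

d₁ = [ln(V₀/D) + (r + σ²/2)T] / (σ√T)
   = [ln(74.6364/48.3183) + (0.0239 + 0.5·0.1026²)·5.4435] / (0.1026·√5.4435)
   = [0.434818 + 0.158751] / 0.239379 = 2.479617
d₂ = d₁ − σ√T = 2.479617 − 0.239379 = 2.240238
N(d₁) = 0.993424,  N(d₂) = 0.987462,  e^(−rT) = 0.878008
E₀ = V₀·N(d₁) − D·e^(−rT)·N(d₂)
   = 74.6364·0.993424 − 48.3183·0.878008·0.987462 = 32.253626
B₀ = V₀ − E₀ = 74.6364 − 32.253626 = 42.382774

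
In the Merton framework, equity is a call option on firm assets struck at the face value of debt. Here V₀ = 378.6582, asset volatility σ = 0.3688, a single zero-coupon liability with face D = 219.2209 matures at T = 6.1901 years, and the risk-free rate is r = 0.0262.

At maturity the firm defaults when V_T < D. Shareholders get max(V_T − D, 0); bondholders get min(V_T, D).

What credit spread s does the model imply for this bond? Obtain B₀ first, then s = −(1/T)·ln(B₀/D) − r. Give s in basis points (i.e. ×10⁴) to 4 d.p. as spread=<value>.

d₁ = [ln(V₀/D) + (r + σ²/2)T] / (σ√T)
   = [ln(378.6582/219.2209) + (0.0262 + 0.5·0.3688²)·6.1901] / (0.3688·√6.1901)
   = [0.546554 + 0.583149] / 0.917571 = 1.231189
d₂ = d₁ − σ√T = 1.231189 − 0.917571 = 0.313617
N(d₁) = 0.890874,  N(d₂) = 0.623094,  e^(−rT) = 0.850288
E₀ = V₀·N(d₁) − D·e^(−rT)·N(d₂)
   = 378.6582·0.890874 − 219.2209·0.850288·0.623094 = 221.191415
B₀ = V₀ − E₀ = 378.6582 − 221.191415 = 157.466785
spread = −(1/T)·ln(B₀/D) − r = −(1/6.1901)·ln(157.466785/219.2209) − 0.0262 = 0.02725073
in basis points: 0.02725073 × 10⁴ = 272.5073 bp

spread=272.5073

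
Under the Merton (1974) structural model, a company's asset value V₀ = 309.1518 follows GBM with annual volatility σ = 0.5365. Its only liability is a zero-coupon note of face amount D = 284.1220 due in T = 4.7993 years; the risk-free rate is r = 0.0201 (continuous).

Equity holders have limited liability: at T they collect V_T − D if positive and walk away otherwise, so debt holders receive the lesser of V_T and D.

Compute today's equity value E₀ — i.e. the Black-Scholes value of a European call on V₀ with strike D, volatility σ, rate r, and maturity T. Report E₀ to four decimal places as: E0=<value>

d₁ = [ln(V₀/D) + (r + σ²/2)T] / (σ√T)
   = [ln(309.1518/284.1220) + (0.0201 + 0.5·0.5365²)·4.7993] / (0.5365·√4.7993)
   = [0.084429 + 0.787163] / 1.175327 = 0.741574
d₂ = d₁ − σ√T = 0.741574 − 1.175327 = -0.433753
N(d₁) = 0.770827,  N(d₂) = 0.332234,  e^(−rT) = 0.908041
E₀ = V₀·N(d₁) − D·e^(−rT)·N(d₂)
   = 309.1518·0.770827 − 284.1220·0.908041·0.332234 = 152.588145

E0=152.5881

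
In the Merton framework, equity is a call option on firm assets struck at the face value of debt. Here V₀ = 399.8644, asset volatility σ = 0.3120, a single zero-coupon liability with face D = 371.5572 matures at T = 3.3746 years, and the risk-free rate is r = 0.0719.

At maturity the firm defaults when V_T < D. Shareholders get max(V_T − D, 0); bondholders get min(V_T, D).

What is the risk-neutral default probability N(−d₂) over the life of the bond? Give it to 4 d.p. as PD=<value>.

d₁ = [ln(V₀/D) + (r + σ²/2)T] / (σ√T)
   = [ln(399.8644/371.5572) + (0.0719 + 0.5·0.3120²)·3.3746] / (0.3120·√3.3746)
   = [0.073423 + 0.406882] / 0.573147 = 0.838014
d₂ = d₁ − σ√T = 0.838014 − 0.573147 = 0.264867
risk-neutral PD = N(−d₂) = N(-0.264867) = 0.395556

PD=0.3956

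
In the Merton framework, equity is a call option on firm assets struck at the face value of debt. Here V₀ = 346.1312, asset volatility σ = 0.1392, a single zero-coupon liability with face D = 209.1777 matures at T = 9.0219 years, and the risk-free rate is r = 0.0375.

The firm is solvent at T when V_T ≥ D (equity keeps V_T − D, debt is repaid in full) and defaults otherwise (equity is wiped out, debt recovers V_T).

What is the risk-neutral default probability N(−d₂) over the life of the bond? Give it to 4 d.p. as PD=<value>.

PD=0.0356

d₁ = [ln(V₀/D) + (r + σ²/2)T] / (σ√T)
   = [ln(346.1312/209.1777) + (0.0375 + 0.5·0.1392²)·9.0219] / (0.1392·√9.0219)
   = [0.503634 + 0.425728] / 0.418108 = 2.222781
d₂ = d₁ − σ√T = 2.222781 − 0.418108 = 1.804673
risk-neutral PD = N(−d₂) = N(-1.804673) = 0.035563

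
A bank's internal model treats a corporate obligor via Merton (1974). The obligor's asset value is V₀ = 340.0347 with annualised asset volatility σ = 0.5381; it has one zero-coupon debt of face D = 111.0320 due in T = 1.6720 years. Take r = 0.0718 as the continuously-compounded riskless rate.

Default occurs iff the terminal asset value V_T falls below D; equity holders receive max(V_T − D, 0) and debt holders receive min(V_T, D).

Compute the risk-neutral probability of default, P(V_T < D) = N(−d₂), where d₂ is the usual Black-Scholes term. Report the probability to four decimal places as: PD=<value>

d₁ = [ln(V₀/D) + (r + σ²/2)T] / (σ√T)
   = [ln(340.0347/111.0320) + (0.0718 + 0.5·0.5381²)·1.6720] / (0.5381·√1.6720)
   = [1.119229 + 0.362115] / 0.695795 = 2.128996
d₂ = d₁ − σ√T = 2.128996 − 0.695795 = 1.433201
risk-neutral PD = N(−d₂) = N(-1.433201) = 0.075900

PD=0.0759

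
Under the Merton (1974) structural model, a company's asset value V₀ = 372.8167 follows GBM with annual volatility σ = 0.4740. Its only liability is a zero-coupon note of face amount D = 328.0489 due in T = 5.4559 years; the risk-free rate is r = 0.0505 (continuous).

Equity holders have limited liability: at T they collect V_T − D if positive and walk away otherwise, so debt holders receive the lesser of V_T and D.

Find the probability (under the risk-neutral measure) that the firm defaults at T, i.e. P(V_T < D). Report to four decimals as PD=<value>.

d₁ = [ln(V₀/D) + (r + σ²/2)T] / (σ√T)
   = [ln(372.8167/328.0489) + (0.0505 + 0.5·0.4740²)·5.4559] / (0.4740·√5.4559)
   = [0.127924 + 0.888428] / 1.107163 = 0.917979
d₂ = d₁ − σ√T = 0.917979 − 1.107163 = -0.189184
risk-neutral PD = N(−d₂) = N(0.189184) = 0.575026

PD=0.5750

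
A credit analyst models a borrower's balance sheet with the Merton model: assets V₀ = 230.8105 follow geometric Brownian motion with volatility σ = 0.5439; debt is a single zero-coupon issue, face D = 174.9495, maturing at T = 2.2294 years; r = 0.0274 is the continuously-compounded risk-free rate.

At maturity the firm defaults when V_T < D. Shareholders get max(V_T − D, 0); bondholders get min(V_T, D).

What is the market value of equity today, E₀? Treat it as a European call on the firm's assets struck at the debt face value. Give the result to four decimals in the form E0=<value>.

E0=100.4293

d₁ = [ln(V₀/D) + (r + σ²/2)T] / (σ√T)
   = [ln(230.8105/174.9495) + (0.0274 + 0.5·0.5439²)·2.2294] / (0.5439·√2.2294)
   = [0.277100 + 0.390844] / 0.812107 = 0.822483
d₂ = d₁ − σ√T = 0.822483 − 0.812107 = 0.010376
N(d₁) = 0.794599,  N(d₂) = 0.504139,  e^(−rT) = 0.940743
E₀ = V₀·N(d₁) − D·e^(−rT)·N(d₂)
   = 230.8105·0.794599 − 174.9495·0.940743·0.504139 = 100.429260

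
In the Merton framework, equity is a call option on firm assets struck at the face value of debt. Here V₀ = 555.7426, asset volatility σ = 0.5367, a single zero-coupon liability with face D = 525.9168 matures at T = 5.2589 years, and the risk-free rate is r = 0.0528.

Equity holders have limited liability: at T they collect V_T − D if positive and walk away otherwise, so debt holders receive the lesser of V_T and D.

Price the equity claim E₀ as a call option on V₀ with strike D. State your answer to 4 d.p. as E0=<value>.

E0=305.8985

d₁ = [ln(V₀/D) + (r + σ²/2)T] / (σ√T)
   = [ln(555.7426/525.9168) + (0.0528 + 0.5·0.5367²)·5.2589] / (0.5367·√5.2589)
   = [0.055162 + 1.035075] / 1.230776 = 0.885813
d₂ = d₁ − σ√T = 0.885813 − 1.230776 = -0.344963
N(d₁) = 0.812141,  N(d₂) = 0.365061,  e^(−rT) = 0.757547
E₀ = V₀·N(d₁) − D·e^(−rT)·N(d₂)
   = 555.7426·0.812141 − 525.9168·0.757547·0.365061 = 305.898529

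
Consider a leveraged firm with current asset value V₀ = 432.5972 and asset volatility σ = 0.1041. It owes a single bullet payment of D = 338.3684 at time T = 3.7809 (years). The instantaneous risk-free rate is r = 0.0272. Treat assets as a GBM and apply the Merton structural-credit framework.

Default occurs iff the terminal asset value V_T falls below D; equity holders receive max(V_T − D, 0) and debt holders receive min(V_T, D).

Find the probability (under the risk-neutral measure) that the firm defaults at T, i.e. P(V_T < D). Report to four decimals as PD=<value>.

PD=0.0526

d₁ = [ln(V₀/D) + (r + σ²/2)T] / (σ√T)
   = [ln(432.5972/338.3684) + (0.0272 + 0.5·0.1041²)·3.7809] / (0.1041·√3.7809)
   = [0.245672 + 0.123327] / 0.202418 = 1.822957
d₂ = d₁ − σ√T = 1.822957 − 0.202418 = 1.620540
risk-neutral PD = N(−d₂) = N(-1.620540) = 0.052558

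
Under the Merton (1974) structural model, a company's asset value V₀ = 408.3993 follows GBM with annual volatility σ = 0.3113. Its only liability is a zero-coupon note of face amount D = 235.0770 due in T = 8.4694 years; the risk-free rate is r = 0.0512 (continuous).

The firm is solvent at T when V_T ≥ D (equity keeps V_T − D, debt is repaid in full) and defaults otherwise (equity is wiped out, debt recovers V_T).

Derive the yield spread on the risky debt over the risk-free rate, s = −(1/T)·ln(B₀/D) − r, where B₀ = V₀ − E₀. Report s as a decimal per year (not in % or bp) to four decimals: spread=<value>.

spread=0.0121

d₁ = [ln(V₀/D) + (r + σ²/2)T] / (σ√T)
   = [ln(408.3993/235.0770) + (0.0512 + 0.5·0.3113²)·8.4694] / (0.3113·√8.4694)
   = [0.552332 + 0.844008] / 0.905953 = 1.541295
d₂ = d₁ − σ√T = 1.541295 − 0.905953 = 0.635343
N(d₁) = 0.938378,  N(d₂) = 0.737398,  e^(−rT) = 0.648150
E₀ = V₀·N(d₁) − D·e^(−rT)·N(d₂)
   = 408.3993·0.938378 − 235.0770·0.648150·0.737398 = 270.879050
B₀ = V₀ − E₀ = 408.3993 − 270.879050 = 137.520250
spread = −(1/T)·ln(B₀/D) − r = −(1/8.4694)·ln(137.520250/235.0770) − 0.0512 = 0.01210341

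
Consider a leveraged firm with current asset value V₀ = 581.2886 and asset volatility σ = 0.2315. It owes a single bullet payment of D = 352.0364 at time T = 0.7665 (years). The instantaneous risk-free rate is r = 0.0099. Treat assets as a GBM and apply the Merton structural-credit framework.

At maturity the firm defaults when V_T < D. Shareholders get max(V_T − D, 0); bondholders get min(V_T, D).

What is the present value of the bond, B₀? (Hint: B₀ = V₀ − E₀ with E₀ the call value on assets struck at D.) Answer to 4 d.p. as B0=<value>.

B0=349.1995

d₁ = [ln(V₀/D) + (r + σ²/2)T] / (σ√T)
   = [ln(581.2886/352.0364) + (0.0099 + 0.5·0.2315²)·0.7665] / (0.2315·√0.7665)
   = [0.501513 + 0.028128] / 0.202678 = 2.613208
d₂ = d₁ − σ√T = 2.613208 − 0.202678 = 2.410530
N(d₁) = 0.995515,  N(d₂) = 0.992035,  e^(−rT) = 0.992440
E₀ = V₀·N(d₁) − D·e^(−rT)·N(d₂)
   = 581.2886·0.995515 − 352.0364·0.992440·0.992035 = 232.089145
B₀ = V₀ − E₀ = 581.2886 − 232.089145 = 349.199455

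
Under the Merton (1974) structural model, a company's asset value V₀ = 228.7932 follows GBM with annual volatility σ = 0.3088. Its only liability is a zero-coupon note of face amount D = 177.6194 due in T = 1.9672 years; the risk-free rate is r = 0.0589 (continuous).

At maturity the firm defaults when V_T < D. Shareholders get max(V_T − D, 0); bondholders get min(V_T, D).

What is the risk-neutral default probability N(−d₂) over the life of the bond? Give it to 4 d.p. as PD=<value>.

d₁ = [ln(V₀/D) + (r + σ²/2)T] / (σ√T)
   = [ln(228.7932/177.6194) + (0.0589 + 0.5·0.3088²)·1.9672] / (0.3088·√1.9672)
   = [0.253175 + 0.209662] / 0.433113 = 1.068628
d₂ = d₁ − σ√T = 1.068628 − 0.433113 = 0.635515
risk-neutral PD = N(−d₂) = N(-0.635515) = 0.262546

PD=0.2625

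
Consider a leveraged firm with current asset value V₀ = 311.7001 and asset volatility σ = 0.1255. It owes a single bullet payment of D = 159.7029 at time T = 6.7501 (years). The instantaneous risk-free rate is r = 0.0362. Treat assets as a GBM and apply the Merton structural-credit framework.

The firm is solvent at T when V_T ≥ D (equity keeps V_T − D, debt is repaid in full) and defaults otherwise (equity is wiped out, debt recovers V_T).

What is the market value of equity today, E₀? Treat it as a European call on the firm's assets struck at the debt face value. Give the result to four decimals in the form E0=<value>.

E0=186.6675

d₁ = [ln(V₀/D) + (r + σ²/2)T] / (σ√T)
   = [ln(311.7001/159.7029) + (0.0362 + 0.5·0.1255²)·6.7501] / (0.1255·√6.7501)
   = [0.668726 + 0.297512] / 0.326061 = 2.963365
d₂ = d₁ − σ√T = 2.963365 − 0.326061 = 2.637304
N(d₁) = 0.998479,  N(d₂) = 0.995822,  e^(−rT) = 0.783211
E₀ = V₀·N(d₁) − D·e^(−rT)·N(d₂)
   = 311.7001·0.998479 − 159.7029·0.783211·0.995822 = 186.667485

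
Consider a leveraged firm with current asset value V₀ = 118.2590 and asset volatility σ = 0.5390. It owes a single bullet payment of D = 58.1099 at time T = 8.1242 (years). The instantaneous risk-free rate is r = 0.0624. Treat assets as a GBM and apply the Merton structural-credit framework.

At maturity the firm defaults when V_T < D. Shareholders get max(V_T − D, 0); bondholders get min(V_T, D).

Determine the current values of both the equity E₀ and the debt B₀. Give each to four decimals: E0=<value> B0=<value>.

d₁ = [ln(V₀/D) + (r + σ²/2)T] / (σ√T)
   = [ln(118.2590/58.1099) + (0.0624 + 0.5·0.5390²)·8.1242] / (0.5390·√8.1242)
   = [0.710541 + 1.687075] / 1.536311 = 1.560633
d₂ = d₁ − σ√T = 1.560633 − 1.536311 = 0.024322
N(d₁) = 0.940695,  N(d₂) = 0.509702,  e^(−rT) = 0.602330
E₀ = V₀·N(d₁) − D·e^(−rT)·N(d₂)
   = 118.2590·0.940695 − 58.1099·0.602330·0.509702 = 93.405374
B₀ = V₀ − E₀ = 118.2590 − 93.405374 = 24.853626

E0=93.4054 B0=24.8536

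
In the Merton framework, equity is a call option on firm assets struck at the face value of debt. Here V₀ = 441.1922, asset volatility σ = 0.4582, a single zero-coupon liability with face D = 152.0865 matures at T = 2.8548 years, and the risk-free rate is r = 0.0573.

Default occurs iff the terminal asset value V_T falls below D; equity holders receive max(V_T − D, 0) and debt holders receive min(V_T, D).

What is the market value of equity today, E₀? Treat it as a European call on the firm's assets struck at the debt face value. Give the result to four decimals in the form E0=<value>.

E0=316.2472

d₁ = [ln(V₀/D) + (r + σ²/2)T] / (σ√T)
   = [ln(441.1922/152.0865) + (0.0573 + 0.5·0.4582²)·2.8548] / (0.4582·√2.8548)
   = [1.065031 + 0.463259] / 0.774182 = 1.974071
d₂ = d₁ − σ√T = 1.974071 − 0.774182 = 1.199889
N(d₁) = 0.975813,  N(d₂) = 0.884909,  e^(−rT) = 0.849099
E₀ = V₀·N(d₁) − D·e^(−rT)·N(d₂)
   = 441.1922·0.975813 − 152.0865·0.849099·0.884909 = 316.247196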